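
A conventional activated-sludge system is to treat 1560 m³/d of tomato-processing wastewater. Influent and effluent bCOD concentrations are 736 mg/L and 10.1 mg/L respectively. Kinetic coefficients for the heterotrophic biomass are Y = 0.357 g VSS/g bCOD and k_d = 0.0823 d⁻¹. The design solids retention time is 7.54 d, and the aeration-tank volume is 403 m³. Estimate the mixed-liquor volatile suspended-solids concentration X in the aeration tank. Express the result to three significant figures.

X ≈ 4670 mg/L

From V·X·(1 + k_d·θ_c) = Y·Q·(S₀ − S)·θ_c: X = 0.357 × 1560 × (736 − 10.1) × 7.54 / [403 × (1 + 0.0823 × 7.54)] = 4667 mg/L.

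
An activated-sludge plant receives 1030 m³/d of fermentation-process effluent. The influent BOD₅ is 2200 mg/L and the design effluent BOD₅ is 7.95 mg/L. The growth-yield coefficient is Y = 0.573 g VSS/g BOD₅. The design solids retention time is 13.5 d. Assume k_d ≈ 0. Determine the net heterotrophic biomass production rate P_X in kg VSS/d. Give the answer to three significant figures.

No decay correction is needed, so Y_obs = Y = 0.573.
Substrate removed = Q·(S₀ − S) = 1030 m³/d × (2200 − 7.95) g/m³ = 2.26×10^6 g/d = 2258 kg/d.
P_X = Y_obs · Q(S₀ − S) = 0.5730 × 2258 = 1294 kg VSS/d.

P_X ≈ 1290 kg VSS/d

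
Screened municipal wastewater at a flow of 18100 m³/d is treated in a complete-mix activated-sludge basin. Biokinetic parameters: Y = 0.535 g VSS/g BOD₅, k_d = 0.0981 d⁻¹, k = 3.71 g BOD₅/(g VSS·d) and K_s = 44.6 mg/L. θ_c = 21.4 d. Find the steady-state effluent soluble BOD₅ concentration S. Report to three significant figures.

S ≈ 3.51 mg/L

From the Monod/SRT balance for a CMAS, S = K_s·(1+k_d θ_c)/[θ_c·(Y k − k_d) − 1] = 44.6 × (1 + 0.0981 × 21.4) / [21.4 × (0.535 × 3.71 − 0.0981) − 1] = 138.2 / 39.38 = 3.510 mg/L.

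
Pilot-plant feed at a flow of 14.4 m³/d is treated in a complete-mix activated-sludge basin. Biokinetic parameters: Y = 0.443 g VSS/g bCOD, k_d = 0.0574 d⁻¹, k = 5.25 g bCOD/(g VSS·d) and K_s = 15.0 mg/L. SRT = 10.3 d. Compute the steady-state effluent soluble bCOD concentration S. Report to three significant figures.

For a completely mixed reactor with recycle the Lawrence–McCarty relation gives S = K_s·(1 + k_d·θ_c) / [θ_c·(Y·k − k_d) − 1] = 15.0 × (1 + 0.0574 × 10.3) / [10.3 × (0.443 × 5.25 − 0.0574) − 1] = 23.87 / 22.36 = 1.067 mg/L.

S ≈ 1.07 mg/L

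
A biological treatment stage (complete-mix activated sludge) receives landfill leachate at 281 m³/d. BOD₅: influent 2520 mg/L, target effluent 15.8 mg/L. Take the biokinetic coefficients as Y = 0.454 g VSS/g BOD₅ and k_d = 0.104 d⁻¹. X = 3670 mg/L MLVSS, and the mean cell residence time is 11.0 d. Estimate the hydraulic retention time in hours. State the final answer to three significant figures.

τ ≈ 38.1 h

Rearranging the biomass balance for a CMAS with decay, V = Y·Q·ΔS·θ_c / [X·(1+k_d θ_c)] = 0.454 × 281 × (2520 − 15.8) × 11.0 / [3670 × (1 + 0.104 × 11.0)] = 3.51×10^6 / 7868 = 446.6 m³.
τ = V/Q = 446.6/281 = 1.589 d, or 38.15 h.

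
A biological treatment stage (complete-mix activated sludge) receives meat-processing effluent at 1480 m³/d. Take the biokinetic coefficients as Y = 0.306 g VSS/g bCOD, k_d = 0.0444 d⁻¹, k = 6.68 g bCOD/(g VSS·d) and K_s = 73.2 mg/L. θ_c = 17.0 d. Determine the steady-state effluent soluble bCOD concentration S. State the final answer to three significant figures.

For a completely mixed reactor with recycle the Lawrence–McCarty relation gives S = K_s·(1 + k_d·θ_c) / [θ_c·(Y·k − k_d) − 1] = 73.2 × (1 + 0.0444 × 17.0) / [17.0 × (0.306 × 6.68 − 0.0444) − 1] = 128.5 / 32.99 = 3.893 mg/L.

S ≈ 3.89 mg/L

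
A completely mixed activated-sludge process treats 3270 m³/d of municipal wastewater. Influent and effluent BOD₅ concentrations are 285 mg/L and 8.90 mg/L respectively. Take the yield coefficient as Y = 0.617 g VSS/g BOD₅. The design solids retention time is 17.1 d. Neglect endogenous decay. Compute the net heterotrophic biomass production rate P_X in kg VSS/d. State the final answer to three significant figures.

Since k_d ≈ 0, Y_obs = Y = 0.617 g VSS/g BOD₅.
Q·(S₀ − S) = 3270 × (285 − 8.90) × 10⁻³ = 902.8 kg/d removed.
Biomass produced: P_X = Y_obs·Q·ΔS = 0.6170 × 902.8 ≈ 557.1 kg VSS/d.

P_X ≈ 557 kg VSS/d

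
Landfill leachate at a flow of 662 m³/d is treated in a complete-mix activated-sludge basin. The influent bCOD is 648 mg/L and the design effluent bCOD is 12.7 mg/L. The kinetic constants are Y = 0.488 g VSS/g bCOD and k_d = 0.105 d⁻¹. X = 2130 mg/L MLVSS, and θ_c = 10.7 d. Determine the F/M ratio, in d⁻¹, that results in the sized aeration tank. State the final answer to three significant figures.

Rearranging the biomass balance for a CMAS with decay, V = Y·Q·ΔS·θ_c / [X·(1+k_d θ_c)] = 0.488 × 662 × (648 − 12.7) × 10.7 / [2130 × (1 + 0.105 × 10.7)] = 2.2×10^6 / 4523 = 485.5 m³.
F/M = Q·S₀ / (V·X) = 662 × 648 / (485.5 × 2130) = 0.4148 g bCOD·(g VSS·d)⁻¹.

F/M ≈ 0.415 d⁻¹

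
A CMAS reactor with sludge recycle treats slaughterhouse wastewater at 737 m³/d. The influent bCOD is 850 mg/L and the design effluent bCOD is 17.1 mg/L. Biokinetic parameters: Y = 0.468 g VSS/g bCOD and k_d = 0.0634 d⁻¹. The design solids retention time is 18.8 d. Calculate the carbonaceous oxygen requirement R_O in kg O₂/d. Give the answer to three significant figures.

R_O ≈ 428 kg O₂/d

The observed yield is Y_obs = Y/(1 + k_d·θ_c) = 0.468 / (1 + 0.0634 × 18.8) = 0.468 / 2.192 = 0.2135 g VSS per g bCOD removed.
ΔS = 850 − 17.1 = 832.9 mg/L, so the substrate removal rate is 737 × 832.9/1000 = 613.8 kg bCOD/d.
P_X = Y_obs·Q·(S₀ − S) = 0.2135 × 613.8 = 131.1 kg VSS/d.
R_O = Q·ΔS − 1.42 P_X = 613.8 − 186.1 = 427.7 kg O₂/d.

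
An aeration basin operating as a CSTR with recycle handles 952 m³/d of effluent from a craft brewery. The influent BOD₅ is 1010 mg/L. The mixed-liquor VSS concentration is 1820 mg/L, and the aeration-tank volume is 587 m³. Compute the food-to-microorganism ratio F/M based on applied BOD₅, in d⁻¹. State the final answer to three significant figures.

F/M ≈ 0.900 d⁻¹

F/M = Q·S₀ / (V·X) = 952 × 1010 / (587.0 × 1820) = 0.9000 g BOD₅·(g VSS·d)⁻¹.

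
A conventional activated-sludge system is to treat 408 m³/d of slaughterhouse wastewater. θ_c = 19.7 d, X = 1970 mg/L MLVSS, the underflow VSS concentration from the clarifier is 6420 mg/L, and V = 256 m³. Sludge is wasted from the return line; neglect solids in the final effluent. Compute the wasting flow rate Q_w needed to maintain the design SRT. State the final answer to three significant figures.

Wasting from the return line (neglecting effluent solids): Q_w = V·X / (θ_c·X_r) = 256.0 × 1970 / (19.7 × 6420) = 3.988 m³/d.

Q_w ≈ 3.99 m³/d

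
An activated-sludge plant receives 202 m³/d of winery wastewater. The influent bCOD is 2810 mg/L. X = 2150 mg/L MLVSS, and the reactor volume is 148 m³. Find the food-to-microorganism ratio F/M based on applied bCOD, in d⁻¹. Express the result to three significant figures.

Food-to-microorganism ratio F/M = Q S₀ / (V X) = 202 × 2810 / (148.0 × 2150) = 1.784 d⁻¹.

F/M ≈ 1.78 d⁻¹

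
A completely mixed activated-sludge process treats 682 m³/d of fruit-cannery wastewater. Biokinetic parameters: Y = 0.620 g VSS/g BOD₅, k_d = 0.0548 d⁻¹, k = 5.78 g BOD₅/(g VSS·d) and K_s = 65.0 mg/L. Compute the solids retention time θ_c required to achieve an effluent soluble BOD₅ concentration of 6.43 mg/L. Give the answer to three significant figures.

From 1/θ_c = Y·k·S/(K_s + S) − k_d: Y·k·S/(K_s+S) = 0.620 × 5.78 × 6.43 / (65.0 + 6.43) = 0.3226 d⁻¹.
θ_c = 1/(μ − k_d) = 1/(0.3226 − 0.0548) = 1/0.2678 = 3.734 d.

θ_c ≈ 3.73 d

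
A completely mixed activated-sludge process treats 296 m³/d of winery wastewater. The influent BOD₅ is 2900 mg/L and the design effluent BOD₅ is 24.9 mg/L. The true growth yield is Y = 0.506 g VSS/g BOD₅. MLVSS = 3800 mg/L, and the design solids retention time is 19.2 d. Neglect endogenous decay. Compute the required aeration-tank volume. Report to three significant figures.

V ≈ 2180 m³

With k_d = 0 the design equation reduces to V = Y Q (S₀−S) θ_c / X = 0.506 × 296 × (2900 − 24.9) × 19.2 / 3800 = 2176 m³.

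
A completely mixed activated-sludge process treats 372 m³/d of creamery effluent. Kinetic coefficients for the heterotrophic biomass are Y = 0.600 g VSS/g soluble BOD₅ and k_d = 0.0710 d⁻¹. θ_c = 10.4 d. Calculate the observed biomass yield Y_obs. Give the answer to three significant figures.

Y_obs ≈ 0.345 g VSS/g soluble BOD₅

The observed yield is Y_obs = Y/(1 + k_d·θ_c) = 0.600 / (1 + 0.0710 × 10.4) = 0.600 / 1.738 = 0.3451 g VSS per g soluble BOD₅ removed.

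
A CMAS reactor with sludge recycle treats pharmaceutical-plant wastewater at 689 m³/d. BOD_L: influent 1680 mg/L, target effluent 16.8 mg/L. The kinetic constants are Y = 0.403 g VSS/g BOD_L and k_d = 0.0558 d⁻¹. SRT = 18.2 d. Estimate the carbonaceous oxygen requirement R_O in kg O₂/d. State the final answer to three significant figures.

Observed yield with endogenous decay: Y_obs = Y / (1 + k_d·θ_c) = 0.403 / (1 + 0.0558 × 18.2) = 0.403 / 2.016 = 0.1999 g VSS/g BOD_L.
Q·(S₀ − S) = 689 × (1680 − 16.8) × 10⁻³ = 1146 kg/d removed.
Biomass synthesised: P_X = Y_obs × 1146 = 229.1 kg VSS/d.
Carbonaceous O₂ demand = substrate oxidised − cell-mass equivalent = 1146 − 1.42 × 229.1 = 820.6 kg O₂/d.

R_O ≈ 821 kg O₂/d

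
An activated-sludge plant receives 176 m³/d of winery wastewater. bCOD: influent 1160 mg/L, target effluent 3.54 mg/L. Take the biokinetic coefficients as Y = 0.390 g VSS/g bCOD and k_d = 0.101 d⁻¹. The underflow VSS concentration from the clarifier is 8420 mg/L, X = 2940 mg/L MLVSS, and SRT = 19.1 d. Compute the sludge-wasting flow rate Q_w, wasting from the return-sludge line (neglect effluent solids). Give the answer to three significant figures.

From the SRT design equation V = Y Q (S₀−S) θ_c / [X (1 + k_d θ_c)] = 0.390 × 176 × (1160 − 3.54) × 19.1 / [2940 × (1 + 0.101 × 19.1)] = 1.52×10^6 / 8612 = 176.1 m³.
Wasting from the return line (neglecting effluent solids): Q_w = V·X / (θ_c·X_r) = 176.1 × 2940 / (19.1 × 8420) = 3.219 m³/d.

Q_w ≈ 3.22 m³/d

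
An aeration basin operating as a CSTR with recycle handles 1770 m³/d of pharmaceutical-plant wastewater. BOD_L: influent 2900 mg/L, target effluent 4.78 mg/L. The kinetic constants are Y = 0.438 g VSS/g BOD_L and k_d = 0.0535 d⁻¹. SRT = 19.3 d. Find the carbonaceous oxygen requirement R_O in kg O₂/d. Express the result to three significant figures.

R_O ≈ 3560 kg O₂/d

Observed yield with endogenous decay: Y_obs = Y / (1 + k_d·θ_c) = 0.438 / (1 + 0.0535 × 19.3) = 0.438 / 2.033 = 0.2155 g VSS/g BOD_L.
ΔS = 2900 − 4.78 = 2895 mg/L, so the substrate removal rate is 1770 × 2895/1000 = 5125 kg BOD_L/d.
Biomass synthesised: P_X = Y_obs × 5125 = 1104 kg VSS/d.
R_O = Q·(S₀ − S) − 1.42·P_X = 5125 − 1.42 × 1104 = 3556 kg O₂/d.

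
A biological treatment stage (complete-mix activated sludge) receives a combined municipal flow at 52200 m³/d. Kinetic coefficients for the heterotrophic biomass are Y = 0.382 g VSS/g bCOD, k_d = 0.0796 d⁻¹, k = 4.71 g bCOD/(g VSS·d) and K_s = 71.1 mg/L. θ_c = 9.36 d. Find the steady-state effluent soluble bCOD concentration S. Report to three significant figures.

From the Monod/SRT balance for a CMAS, S = K_s·(1+k_d θ_c)/[θ_c·(Y k − k_d) − 1] = 71.1 × (1 + 0.0796 × 9.36) / [9.36 × (0.382 × 4.71 − 0.0796) − 1] = 124.1 / 15.10 = 8.219 mg/L.

S ≈ 8.22 mg/L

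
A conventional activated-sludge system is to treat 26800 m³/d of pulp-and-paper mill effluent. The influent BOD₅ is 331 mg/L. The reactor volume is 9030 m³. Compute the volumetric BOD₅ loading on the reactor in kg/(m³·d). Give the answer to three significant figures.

L_v ≈ 0.982 kg BOD₅/(m³·d)

L_v = Q S₀ / V = 26800 × 331 × 10⁻³ / 9030 = 0.9824 kg/(m³·d).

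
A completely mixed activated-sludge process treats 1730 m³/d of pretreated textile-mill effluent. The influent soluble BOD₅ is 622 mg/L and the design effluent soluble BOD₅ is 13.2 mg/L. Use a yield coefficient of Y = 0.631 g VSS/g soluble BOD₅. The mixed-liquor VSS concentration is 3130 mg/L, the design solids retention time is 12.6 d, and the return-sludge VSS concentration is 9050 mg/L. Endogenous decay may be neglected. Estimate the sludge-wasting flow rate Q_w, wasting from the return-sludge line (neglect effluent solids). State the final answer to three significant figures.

V·X = Y·Q·ΔS·θ_c gives V = 0.631 × 1730 × (622 − 13.2) × 12.6 / 3130 = 2675 m³.
Wasting from the return line (neglecting effluent solids): Q_w = V·X / (θ_c·X_r) = 2675 × 3130 / (12.6 × 9050) = 73.43 m³/d.

Q_w ≈ 73.4 m³/d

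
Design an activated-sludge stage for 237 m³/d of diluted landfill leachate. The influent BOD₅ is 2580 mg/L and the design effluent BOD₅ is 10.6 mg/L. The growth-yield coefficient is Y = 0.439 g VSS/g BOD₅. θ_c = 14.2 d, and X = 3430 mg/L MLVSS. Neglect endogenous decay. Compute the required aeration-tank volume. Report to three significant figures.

V ≈ 1110 m³

Biomass mass balance (decay neglected): V·X = Y·Q·(S₀ − S)·θ_c, so V = 0.439 × 237 × (2580 − 10.6) × 14.2 / 3430 = 1107 m³.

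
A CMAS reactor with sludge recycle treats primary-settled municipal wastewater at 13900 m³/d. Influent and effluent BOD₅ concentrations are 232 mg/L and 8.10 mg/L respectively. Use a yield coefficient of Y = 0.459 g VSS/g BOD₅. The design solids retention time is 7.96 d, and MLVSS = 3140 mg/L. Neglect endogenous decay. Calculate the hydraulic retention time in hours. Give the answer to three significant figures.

V·X = Y·Q·ΔS·θ_c gives V = 0.459 × 13900 × (232 − 8.10) × 7.96 / 3140 = 3621 m³.
Hydraulic retention time τ = V/Q = 3621 / 13900 = 0.2605 d = 6.253 h.

τ ≈ 6.25 h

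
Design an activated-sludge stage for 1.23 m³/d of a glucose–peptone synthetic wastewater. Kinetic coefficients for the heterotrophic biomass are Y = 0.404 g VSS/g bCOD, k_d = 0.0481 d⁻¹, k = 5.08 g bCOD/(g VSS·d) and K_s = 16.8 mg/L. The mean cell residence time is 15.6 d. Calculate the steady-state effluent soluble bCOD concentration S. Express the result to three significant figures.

S ≈ 0.972 mg/L

Effluent substrate depends only on kinetics and SRT: S = K_s(1 + k_d θ_c) / [θ_c(Yk − k_d) − 1] = 16.8 × (1 + 0.0481 × 15.6) / [15.6 × (0.404 × 5.08 − 0.0481) − 1] = 29.41 / 30.27 = 0.9716 mg/L.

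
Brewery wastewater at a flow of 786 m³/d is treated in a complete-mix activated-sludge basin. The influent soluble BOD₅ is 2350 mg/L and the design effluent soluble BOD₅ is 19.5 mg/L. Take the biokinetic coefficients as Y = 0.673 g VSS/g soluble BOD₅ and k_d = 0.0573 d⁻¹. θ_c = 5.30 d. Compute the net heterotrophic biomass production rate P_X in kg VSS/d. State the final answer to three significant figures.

The observed yield is Y_obs = Y/(1 + k_d·θ_c) = 0.673 / (1 + 0.0573 × 5.30) = 0.673 / 1.304 = 0.5162 g VSS per g soluble BOD₅ removed.
Mass of soluble BOD₅ removed per day: Q(S₀ − S) = 786 × 2330 g/m³ = 1832 kg/d.
So the net sludge growth is P_X = 0.5162 × 1832 = 945.6 kg VSS/d.

P_X ≈ 946 kg VSS/d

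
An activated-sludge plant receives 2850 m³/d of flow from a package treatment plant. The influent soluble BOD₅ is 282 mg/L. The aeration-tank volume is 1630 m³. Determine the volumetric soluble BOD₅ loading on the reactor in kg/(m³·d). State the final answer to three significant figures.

Applied soluble BOD₅ load per unit volume = Q·S₀/V = (2850 × 282/1000)/1630 = 0.4931 kg soluble BOD₅·m⁻³·d⁻¹.

L_v ≈ 0.493 kg soluble BOD₅/(m³·d)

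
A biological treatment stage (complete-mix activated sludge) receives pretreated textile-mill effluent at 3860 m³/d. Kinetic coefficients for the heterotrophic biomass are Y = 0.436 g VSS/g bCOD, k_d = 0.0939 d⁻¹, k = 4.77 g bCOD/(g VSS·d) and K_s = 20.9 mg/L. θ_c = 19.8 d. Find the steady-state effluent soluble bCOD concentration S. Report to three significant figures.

For a completely mixed reactor with recycle the Lawrence–McCarty relation gives S = K_s·(1 + k_d·θ_c) / [θ_c·(Y·k − k_d) − 1] = 20.9 × (1 + 0.0939 × 19.8) / [19.8 × (0.436 × 4.77 − 0.0939) − 1] = 59.76 / 38.32 = 1.559 mg/L.

S ≈ 1.56 mg/L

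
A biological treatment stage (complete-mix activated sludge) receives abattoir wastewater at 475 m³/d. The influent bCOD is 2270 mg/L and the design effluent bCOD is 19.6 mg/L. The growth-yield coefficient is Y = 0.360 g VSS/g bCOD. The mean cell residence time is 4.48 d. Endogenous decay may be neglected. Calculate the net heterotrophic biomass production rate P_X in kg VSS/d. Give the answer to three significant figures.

P_X ≈ 385 kg VSS/d

With endogenous decay neglected, the observed yield equals the true yield: Y_obs = Y = 0.360 g VSS/g bCOD.
Mass of bCOD removed per day: Q(S₀ − S) = 475 × 2250 g/m³ = 1069 kg/d.
So the net sludge growth is P_X = 0.3600 × 1069 = 384.8 kg VSS/d.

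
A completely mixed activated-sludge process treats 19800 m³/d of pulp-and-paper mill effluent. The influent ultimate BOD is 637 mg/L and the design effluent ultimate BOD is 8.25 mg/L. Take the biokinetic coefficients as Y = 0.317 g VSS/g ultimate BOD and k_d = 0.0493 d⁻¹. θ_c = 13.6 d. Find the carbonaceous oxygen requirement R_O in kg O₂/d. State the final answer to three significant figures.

R_O ≈ 9090 kg O₂/d

The observed yield is Y_obs = Y/(1 + k_d·θ_c) = 0.317 / (1 + 0.0493 × 13.6) = 0.317 / 1.670 = 0.1898 g VSS per g ultimate BOD removed.
Q·(S₀ − S) = 19800 × (637 − 8.25) × 10⁻³ = 12449 kg/d removed.
Biomass synthesised: P_X = Y_obs × 12449 = 2362 kg VSS/d.
R_O = Q·(S₀ − S) − 1.42·P_X = 12449 − 1.42 × 2362 = 9095 kg O₂/d.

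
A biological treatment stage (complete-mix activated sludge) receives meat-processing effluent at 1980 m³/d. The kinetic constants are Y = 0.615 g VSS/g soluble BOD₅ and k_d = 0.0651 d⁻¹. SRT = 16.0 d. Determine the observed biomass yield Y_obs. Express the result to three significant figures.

Y_obs ≈ 0.301 g VSS/g soluble BOD₅

Observed yield with endogenous decay: Y_obs = Y / (1 + k_d·θ_c) = 0.615 / (1 + 0.0651 × 16.0) = 0.615 / 2.042 = 0.3012 g VSS/g soluble BOD₅.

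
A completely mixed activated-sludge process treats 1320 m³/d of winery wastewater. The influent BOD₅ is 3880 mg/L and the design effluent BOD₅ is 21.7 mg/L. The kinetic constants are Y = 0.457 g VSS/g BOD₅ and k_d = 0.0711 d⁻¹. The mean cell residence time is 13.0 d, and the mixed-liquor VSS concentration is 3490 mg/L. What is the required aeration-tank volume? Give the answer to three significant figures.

Rearranging the biomass balance for a CMAS with decay, V = Y·Q·ΔS·θ_c / [X·(1+k_d θ_c)] = 0.457 × 1320 × (3880 − 21.7) × 13.0 / [3490 × (1 + 0.0711 × 13.0)] = 3.03×10^7 / 6716 = 4505 m³.

V ≈ 4510 m³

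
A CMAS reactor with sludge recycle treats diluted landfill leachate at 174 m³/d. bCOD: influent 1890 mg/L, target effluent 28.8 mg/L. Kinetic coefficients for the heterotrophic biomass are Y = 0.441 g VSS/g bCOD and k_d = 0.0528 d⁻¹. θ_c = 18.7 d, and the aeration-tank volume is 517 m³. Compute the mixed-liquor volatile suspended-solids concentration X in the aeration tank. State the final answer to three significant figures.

X ≈ 2600 mg/L

Solving the biomass balance for X: X = Y Q (S₀−S) θ_c / [V (1+k_d θ_c)] = 0.441 × 174 × (1890 − 28.8) × 18.7 / [517 × (1 + 0.0528 × 18.7)] = 2599 mg/L.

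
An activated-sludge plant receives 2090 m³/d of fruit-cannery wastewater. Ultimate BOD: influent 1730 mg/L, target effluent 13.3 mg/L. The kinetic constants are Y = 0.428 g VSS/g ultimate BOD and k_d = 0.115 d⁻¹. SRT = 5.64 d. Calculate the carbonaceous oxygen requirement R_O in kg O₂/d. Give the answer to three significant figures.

The observed yield is Y_obs = Y/(1 + k_d·θ_c) = 0.428 / (1 + 0.115 × 5.64) = 0.428 / 1.649 = 0.2596 g VSS per g ultimate BOD removed.
Q·(S₀ − S) = 2090 × (1730 − 13.3) × 10⁻³ = 3588 kg/d removed.
Biomass synthesised: P_X = Y_obs × 3588 = 931.5 kg VSS/d.
R_O = Q·ΔS − 1.42 P_X = 3588 − 1323 = 2265 kg O₂/d.

R_O ≈ 2270 kg O₂/d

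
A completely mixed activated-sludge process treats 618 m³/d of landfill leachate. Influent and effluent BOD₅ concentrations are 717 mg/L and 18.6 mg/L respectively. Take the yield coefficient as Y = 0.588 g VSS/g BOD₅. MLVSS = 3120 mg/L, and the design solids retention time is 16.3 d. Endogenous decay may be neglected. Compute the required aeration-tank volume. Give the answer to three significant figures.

V ≈ 1330 m³

Biomass mass balance (decay neglected): V·X = Y·Q·(S₀ − S)·θ_c, so V = 0.588 × 618 × (717 − 18.6) × 16.3 / 3120 = 1326 m³.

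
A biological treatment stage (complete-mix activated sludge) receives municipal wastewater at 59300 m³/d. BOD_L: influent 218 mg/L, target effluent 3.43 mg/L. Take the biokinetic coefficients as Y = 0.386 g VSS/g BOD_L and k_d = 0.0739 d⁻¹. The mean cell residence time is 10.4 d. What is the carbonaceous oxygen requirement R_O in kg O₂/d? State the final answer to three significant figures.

Observed yield with endogenous decay: Y_obs = Y / (1 + k_d·θ_c) = 0.386 / (1 + 0.0739 × 10.4) = 0.386 / 1.769 = 0.2183 g VSS/g BOD_L.
Q·(S₀ − S) = 59300 × (218 − 3.43) × 10⁻³ = 12724 kg/d removed.
Net sludge production P_X = 0.2183 × 12724 = 2777 kg VSS/d.
R_O = Q·ΔS − 1.42 P_X = 12724 − 3943 = 8781 kg O₂/d.

R_O ≈ 8780 kg O₂/d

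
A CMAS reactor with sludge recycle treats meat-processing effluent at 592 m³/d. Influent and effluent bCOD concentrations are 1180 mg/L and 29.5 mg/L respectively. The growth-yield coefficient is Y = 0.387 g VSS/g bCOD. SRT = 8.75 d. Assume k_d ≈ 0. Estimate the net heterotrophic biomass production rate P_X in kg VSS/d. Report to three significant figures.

With endogenous decay neglected, the observed yield equals the true yield: Y_obs = Y = 0.387 g VSS/g bCOD.
Q·(S₀ − S) = 592 × (1180 − 29.5) × 10⁻³ = 681.1 kg/d removed.
P_X = Y_obs · Q(S₀ − S) = 0.3870 × 681.1 = 263.6 kg VSS/d.

P_X ≈ 264 kg VSS/d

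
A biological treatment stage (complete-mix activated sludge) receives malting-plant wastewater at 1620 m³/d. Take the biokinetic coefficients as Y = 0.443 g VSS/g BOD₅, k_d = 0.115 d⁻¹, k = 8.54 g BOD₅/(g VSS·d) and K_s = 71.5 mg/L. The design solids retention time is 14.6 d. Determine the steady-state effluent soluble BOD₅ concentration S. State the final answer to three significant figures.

For a completely mixed reactor with recycle the Lawrence–McCarty relation gives S = K_s·(1 + k_d·θ_c) / [θ_c·(Y·k − k_d) − 1] = 71.5 × (1 + 0.115 × 14.6) / [14.6 × (0.443 × 8.54 − 0.115) − 1] = 191.5 / 52.56 = 3.645 mg/L.

S ≈ 3.64 mg/L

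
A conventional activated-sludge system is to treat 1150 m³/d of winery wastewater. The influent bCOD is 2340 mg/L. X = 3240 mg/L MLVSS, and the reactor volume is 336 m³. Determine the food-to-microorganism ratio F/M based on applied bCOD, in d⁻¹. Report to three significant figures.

F/M ≈ 2.47 d⁻¹

F/M = Q·S₀ / (V·X) = 1150 × 2340 / (336.0 × 3240) = 2.472 g bCOD·(g VSS·d)⁻¹.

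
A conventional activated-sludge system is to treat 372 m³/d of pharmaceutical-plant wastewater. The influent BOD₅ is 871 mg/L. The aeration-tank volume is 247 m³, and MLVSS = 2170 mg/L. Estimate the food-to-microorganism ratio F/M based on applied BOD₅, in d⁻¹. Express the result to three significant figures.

F/M = applied load / biomass = Q·S₀/(V·X) = 372 × 871 / (247.0 × 2170) = 0.6045 d⁻¹.

F/M ≈ 0.605 d⁻¹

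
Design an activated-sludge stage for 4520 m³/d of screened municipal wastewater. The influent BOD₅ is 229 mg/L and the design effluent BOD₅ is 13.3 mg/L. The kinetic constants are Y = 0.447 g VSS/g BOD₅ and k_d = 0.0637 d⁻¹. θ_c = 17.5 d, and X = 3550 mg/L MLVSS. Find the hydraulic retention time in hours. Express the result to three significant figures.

τ ≈ 5.39 h

From the SRT design equation V = Y Q (S₀−S) θ_c / [X (1 + k_d θ_c)] = 0.447 × 4520 × (229 − 13.3) × 17.5 / [3550 × (1 + 0.0637 × 17.5)] = 7.63×10^6 / 7507 = 1016 m³.
HRT = V/Q = 1016 m³ / 4520 m³·d⁻¹ = 0.2248 d × 24 = 5.394 h.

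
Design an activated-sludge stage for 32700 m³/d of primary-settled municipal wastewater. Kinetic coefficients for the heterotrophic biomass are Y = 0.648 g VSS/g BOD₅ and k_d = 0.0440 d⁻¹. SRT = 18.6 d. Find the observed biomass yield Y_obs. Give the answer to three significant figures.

Y_obs ≈ 0.356 g VSS/g BOD₅

Observed yield with endogenous decay: Y_obs = Y / (1 + k_d·θ_c) = 0.648 / (1 + 0.0440 × 18.6) = 0.648 / 1.818 = 0.3564 g VSS/g BOD₅.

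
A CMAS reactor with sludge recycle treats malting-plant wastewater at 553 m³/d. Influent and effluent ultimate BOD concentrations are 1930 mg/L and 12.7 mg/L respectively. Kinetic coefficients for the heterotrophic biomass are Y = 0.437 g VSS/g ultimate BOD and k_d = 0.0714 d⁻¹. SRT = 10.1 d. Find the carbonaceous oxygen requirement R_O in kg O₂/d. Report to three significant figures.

Observed yield with endogenous decay: Y_obs = Y / (1 + k_d·θ_c) = 0.437 / (1 + 0.0714 × 10.1) = 0.437 / 1.721 = 0.2539 g VSS/g ultimate BOD.
Mass of ultimate BOD removed per day: Q(S₀ − S) = 553 × 1917 g/m³ = 1060 kg/d.
P_X = Y_obs·Q·(S₀ − S) = 0.2539 × 1060 = 269.2 kg VSS/d.
R_O = Q·ΔS − 1.42 P_X = 1060 − 382.3 = 678.0 kg O₂/d.

R_O ≈ 678 kg O₂/d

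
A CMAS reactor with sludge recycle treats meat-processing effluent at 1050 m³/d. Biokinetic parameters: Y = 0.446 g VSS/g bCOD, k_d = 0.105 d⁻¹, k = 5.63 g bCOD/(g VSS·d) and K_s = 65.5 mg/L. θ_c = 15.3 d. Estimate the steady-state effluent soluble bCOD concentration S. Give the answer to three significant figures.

S ≈ 4.77 mg/L

For a completely mixed reactor with recycle the Lawrence–McCarty relation gives S = K_s·(1 + k_d·θ_c) / [θ_c·(Y·k − k_d) − 1] = 65.5 × (1 + 0.105 × 15.3) / [15.3 × (0.446 × 5.63 − 0.105) − 1] = 170.7 / 35.81 = 4.767 mg/L.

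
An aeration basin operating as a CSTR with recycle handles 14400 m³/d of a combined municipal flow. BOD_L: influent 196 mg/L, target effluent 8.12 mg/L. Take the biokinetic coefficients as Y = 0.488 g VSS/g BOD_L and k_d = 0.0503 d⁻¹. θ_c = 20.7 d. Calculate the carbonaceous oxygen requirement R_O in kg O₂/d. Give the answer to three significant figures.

Y_obs = Y / (1 + k_d θ_c) = 0.488 / (1 + 0.0503 × 20.7) = 0.488 / 2.041 = 0.2391.
Substrate removed = Q·(S₀ − S) = 14400 m³/d × (196 − 8.12) g/m³ = 2.71×10^6 g/d = 2705 kg/d.
P_X = Y_obs·Q·(S₀ − S) = 0.2391 × 2705 = 646.8 kg VSS/d.
R_O = Q·(S₀ − S) − 1.42·P_X = 2705 − 1.42 × 646.8 = 1787 kg O₂/d.

R_O ≈ 1790 kg O₂/d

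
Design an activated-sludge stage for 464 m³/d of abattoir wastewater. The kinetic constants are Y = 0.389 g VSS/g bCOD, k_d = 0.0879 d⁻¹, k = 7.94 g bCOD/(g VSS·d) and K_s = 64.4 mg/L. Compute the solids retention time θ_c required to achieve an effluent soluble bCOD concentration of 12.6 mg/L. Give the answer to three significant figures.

θ_c ≈ 2.40 d

At the target effluent, Y k S/(K_s+S) = 0.389×7.94×12.6/77.00 = 0.5054 d⁻¹.
θ_c = 1/(μ − k_d) = 1/(0.5054 − 0.0879) = 1/0.4175 = 2.395 d.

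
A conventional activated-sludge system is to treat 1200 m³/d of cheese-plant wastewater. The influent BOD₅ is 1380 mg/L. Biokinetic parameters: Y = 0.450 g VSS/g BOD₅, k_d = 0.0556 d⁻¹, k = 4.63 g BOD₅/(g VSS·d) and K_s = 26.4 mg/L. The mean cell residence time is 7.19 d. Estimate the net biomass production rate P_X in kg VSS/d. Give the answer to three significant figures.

From the Monod/SRT balance for a CMAS, S = K_s·(1+k_d θ_c)/[θ_c·(Y k − k_d) − 1] = 26.4 × (1 + 0.0556 × 7.19) / [7.19 × (0.450 × 4.63 − 0.0556) − 1] = 36.95 / 13.58 = 2.721 mg/L.
Correct the yield for decay: Y_obs = Y/(1 + k_d θ_c) = 0.450 / (1 + 0.0556 × 7.19) = 0.450 / 1.400 = 0.3215.
Substrate removed = Q·(S₀ − S) = 1200 m³/d × (1380 − 2.72) g/m³ = 1.65×10^6 g/d = 1653 kg/d.
Biomass produced: P_X = Y_obs·Q·ΔS = 0.3215 × 1653 ≈ 531.3 kg VSS/d.

P_X ≈ 531 kg VSS/d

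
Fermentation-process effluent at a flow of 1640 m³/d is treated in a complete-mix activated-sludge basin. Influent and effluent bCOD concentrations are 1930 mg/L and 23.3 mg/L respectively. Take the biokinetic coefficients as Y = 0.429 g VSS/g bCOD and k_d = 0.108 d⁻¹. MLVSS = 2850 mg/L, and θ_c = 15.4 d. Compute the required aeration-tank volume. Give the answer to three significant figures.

V ≈ 2720 m³

Steady-state biomass mass balance: V·X·(1 + k_d·θ_c) = Y·Q·(S₀ − S)·θ_c, so V = 0.429 × 1640 × (1930 − 23.3) × 15.4 / [2850 × (1 + 0.108 × 15.4)] = 2.07×10^7 / 7590 = 2722 m³.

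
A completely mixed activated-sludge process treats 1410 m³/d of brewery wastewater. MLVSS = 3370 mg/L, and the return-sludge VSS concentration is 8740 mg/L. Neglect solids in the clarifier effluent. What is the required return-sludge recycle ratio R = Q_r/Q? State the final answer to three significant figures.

R ≈ 0.628

Mass balance around the secondary clarifier (neglecting effluent solids): R = X / (X_r − X) = 3370 / (8740 − 3370) = 0.6276.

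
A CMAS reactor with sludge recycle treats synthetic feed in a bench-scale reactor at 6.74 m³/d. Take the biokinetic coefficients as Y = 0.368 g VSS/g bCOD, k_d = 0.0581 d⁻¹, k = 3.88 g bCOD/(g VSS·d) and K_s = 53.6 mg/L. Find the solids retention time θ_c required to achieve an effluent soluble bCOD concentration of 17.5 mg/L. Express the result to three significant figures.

Specific growth rate at S = 17.5 mg/L: μ = YkS/(K_s+S) = 0.368·3.88·17.5/(53.6+17.5) = 0.3514 d⁻¹.
θ_c = 1/(μ − k_d) = 1/(0.3514 − 0.0581) = 1/0.2933 = 3.409 d.

θ_c ≈ 3.41 d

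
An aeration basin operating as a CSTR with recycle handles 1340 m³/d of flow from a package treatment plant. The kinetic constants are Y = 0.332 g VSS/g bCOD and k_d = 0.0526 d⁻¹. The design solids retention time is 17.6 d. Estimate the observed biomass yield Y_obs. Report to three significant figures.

Y_obs = Y / (1 + k_d θ_c) = 0.332 / (1 + 0.0526 × 17.6) = 0.332 / 1.926 = 0.1724.

Y_obs ≈ 0.172 g VSS/g bCOD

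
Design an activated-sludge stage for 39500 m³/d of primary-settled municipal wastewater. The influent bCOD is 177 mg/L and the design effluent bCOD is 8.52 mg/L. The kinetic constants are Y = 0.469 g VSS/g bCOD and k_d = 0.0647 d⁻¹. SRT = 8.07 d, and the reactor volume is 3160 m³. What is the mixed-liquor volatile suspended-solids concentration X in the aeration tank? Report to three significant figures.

X ≈ 5240 mg/L

Solving the biomass balance for X: X = Y Q (S₀−S) θ_c / [V (1+k_d θ_c)] = 0.469 × 39500 × (177 − 8.52) × 8.07 / [3160 × (1 + 0.0647 × 8.07)] = 5237 mg/L.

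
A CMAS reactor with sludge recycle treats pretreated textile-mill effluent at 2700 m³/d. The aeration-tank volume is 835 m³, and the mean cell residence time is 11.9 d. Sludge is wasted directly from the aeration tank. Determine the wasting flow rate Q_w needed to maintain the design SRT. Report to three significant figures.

Q_w ≈ 70.2 m³/d

Wasting from the aeration tank: Q_w = V / θ_c = 835.0 / 11.9 = 70.17 m³/d.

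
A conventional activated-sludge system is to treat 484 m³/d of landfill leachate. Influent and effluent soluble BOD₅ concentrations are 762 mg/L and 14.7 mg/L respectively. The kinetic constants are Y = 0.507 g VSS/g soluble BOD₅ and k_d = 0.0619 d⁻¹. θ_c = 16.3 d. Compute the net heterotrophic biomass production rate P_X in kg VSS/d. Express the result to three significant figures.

P_X ≈ 91.3 kg VSS/d

The observed yield is Y_obs = Y/(1 + k_d·θ_c) = 0.507 / (1 + 0.0619 × 16.3) = 0.507 / 2.009 = 0.2524 g VSS per g soluble BOD₅ removed.
Substrate removed = Q·(S₀ − S) = 484 m³/d × (762 − 14.7) g/m³ = 3.62×10^5 g/d = 361.7 kg/d.
Net biomass production P_X = Y_obs × Q·(S₀ − S) = 0.2524 × 361.7 = 91.28 kg VSS/d.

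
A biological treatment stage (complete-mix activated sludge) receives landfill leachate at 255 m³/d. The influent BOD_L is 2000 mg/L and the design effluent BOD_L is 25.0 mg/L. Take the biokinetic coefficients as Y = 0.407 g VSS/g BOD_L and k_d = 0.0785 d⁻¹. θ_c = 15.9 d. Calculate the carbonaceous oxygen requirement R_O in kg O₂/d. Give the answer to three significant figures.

Observed yield with endogenous decay: Y_obs = Y / (1 + k_d·θ_c) = 0.407 / (1 + 0.0785 × 15.9) = 0.407 / 2.248 = 0.1810 g VSS/g BOD_L.
Substrate removed = Q·(S₀ − S) = 255 m³/d × (2000 − 25.0) g/m³ = 5.04×10^5 g/d = 503.6 kg/d.
Biomass synthesised: P_X = Y_obs × 503.6 = 91.18 kg VSS/d.
Carbonaceous O₂ demand = substrate oxidised − cell-mass equivalent = 503.6 − 1.42 × 91.18 = 374.2 kg O₂/d.

R_O ≈ 374 kg O₂/d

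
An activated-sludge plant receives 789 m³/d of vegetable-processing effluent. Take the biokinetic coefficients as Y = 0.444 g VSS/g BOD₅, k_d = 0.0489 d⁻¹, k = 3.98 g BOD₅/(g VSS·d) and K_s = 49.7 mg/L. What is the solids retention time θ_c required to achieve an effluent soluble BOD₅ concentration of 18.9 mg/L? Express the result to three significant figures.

θ_c ≈ 2.28 d

Specific growth rate at S = 18.9 mg/L: μ = YkS/(K_s+S) = 0.444·3.98·18.9/(49.7+18.9) = 0.4869 d⁻¹.
θ_c = 1/(μ − k_d) = 1/(0.4869 − 0.0489) = 1/0.4380 = 2.283 d.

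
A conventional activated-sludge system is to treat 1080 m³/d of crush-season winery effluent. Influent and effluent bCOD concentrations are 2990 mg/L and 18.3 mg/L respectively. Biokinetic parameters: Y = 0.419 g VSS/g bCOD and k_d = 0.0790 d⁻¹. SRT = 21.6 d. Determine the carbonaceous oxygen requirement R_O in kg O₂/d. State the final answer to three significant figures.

R_O ≈ 2500 kg O₂/d

The observed yield is Y_obs = Y/(1 + k_d·θ_c) = 0.419 / (1 + 0.0790 × 21.6) = 0.419 / 2.706 = 0.1548 g VSS per g bCOD removed.
Substrate removed = Q·(S₀ − S) = 1080 m³/d × (2990 − 18.3) g/m³ = 3.21×10^6 g/d = 3209 kg/d.
Net sludge production P_X = 0.1548 × 3209 = 496.9 kg VSS/d.
Carbonaceous O₂ demand = substrate oxidised − cell-mass equivalent = 3209 − 1.42 × 496.9 = 2504 kg O₂/d.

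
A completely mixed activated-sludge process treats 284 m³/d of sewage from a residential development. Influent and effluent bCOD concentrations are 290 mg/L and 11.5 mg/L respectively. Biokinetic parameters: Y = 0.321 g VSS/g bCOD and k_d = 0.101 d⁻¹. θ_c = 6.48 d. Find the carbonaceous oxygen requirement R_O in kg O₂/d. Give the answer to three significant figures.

R_O ≈ 57.3 kg O₂/d

Observed yield with endogenous decay: Y_obs = Y / (1 + k_d·θ_c) = 0.321 / (1 + 0.101 × 6.48) = 0.321 / 1.654 = 0.1940 g VSS/g bCOD.
Substrate removed = Q·(S₀ − S) = 284 m³/d × (290 − 11.5) g/m³ = 7.91×10^4 g/d = 79.09 kg/d.
P_X = Y_obs·Q·(S₀ − S) = 0.1940 × 79.09 = 15.35 kg VSS/d.
Carbonaceous O₂ demand = substrate oxidised − cell-mass equivalent = 79.09 − 1.42 × 15.35 = 57.30 kg O₂/d.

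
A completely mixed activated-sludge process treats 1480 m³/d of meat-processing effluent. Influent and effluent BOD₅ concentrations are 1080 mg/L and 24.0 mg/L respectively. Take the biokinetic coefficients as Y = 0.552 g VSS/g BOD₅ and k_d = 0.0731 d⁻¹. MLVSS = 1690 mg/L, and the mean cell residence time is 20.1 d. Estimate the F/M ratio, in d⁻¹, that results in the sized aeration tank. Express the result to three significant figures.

From the SRT design equation V = Y Q (S₀−S) θ_c / [X (1 + k_d θ_c)] = 0.552 × 1480 × (1080 − 24.0) × 20.1 / [1690 × (1 + 0.0731 × 20.1)] = 1.73×10^7 / 4173 = 4155 m³.
F/M = applied load / biomass = Q·S₀/(V·X) = 1480 × 1080 / (4155 × 1690) = 0.2276 d⁻¹.

F/M ≈ 0.228 d⁻¹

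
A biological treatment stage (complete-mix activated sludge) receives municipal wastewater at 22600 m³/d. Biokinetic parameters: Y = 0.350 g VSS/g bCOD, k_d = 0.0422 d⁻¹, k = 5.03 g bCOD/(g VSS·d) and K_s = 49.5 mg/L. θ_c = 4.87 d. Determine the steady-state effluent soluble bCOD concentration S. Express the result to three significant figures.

For a completely mixed reactor with recycle the Lawrence–McCarty relation gives S = K_s·(1 + k_d·θ_c) / [θ_c·(Y·k − k_d) − 1] = 49.5 × (1 + 0.0422 × 4.87) / [4.87 × (0.350 × 5.03 − 0.0422) − 1] = 59.67 / 7.368 = 8.099 mg/L.

S ≈ 8.10 mg/L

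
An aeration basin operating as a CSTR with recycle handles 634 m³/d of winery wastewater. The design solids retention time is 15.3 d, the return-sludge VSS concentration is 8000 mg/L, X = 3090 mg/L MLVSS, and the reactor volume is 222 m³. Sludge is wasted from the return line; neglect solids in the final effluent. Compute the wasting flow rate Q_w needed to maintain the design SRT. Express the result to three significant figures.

θ_c = V·X/(Q_w·X_r) when wasting from the recycle, so Q_w = V·X/(θ_c·X_r) = 222.0 × 3090 / (15.3 × 8000) = 5.604 m³/d.

Q_w ≈ 5.60 m³/d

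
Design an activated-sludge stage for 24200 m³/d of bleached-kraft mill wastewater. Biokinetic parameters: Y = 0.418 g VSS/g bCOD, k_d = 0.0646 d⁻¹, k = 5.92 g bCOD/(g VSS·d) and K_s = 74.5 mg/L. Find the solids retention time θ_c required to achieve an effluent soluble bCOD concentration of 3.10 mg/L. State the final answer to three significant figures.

θ_c ≈ 29.2 d

At the target effluent, Y k S/(K_s+S) = 0.418×5.92×3.10/77.60 = 0.09885 d⁻¹.
θ_c = 1/(μ − k_d) = 1/(0.09885 − 0.0646) = 1/0.03425 = 29.19 d.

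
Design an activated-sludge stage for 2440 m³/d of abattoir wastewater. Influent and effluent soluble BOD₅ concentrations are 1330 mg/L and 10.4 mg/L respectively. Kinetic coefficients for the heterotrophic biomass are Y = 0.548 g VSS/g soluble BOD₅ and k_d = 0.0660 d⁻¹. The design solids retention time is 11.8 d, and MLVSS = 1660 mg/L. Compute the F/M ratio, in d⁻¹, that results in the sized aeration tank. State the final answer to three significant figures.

F/M ≈ 0.277 d⁻¹

From the SRT design equation V = Y Q (S₀−S) θ_c / [X (1 + k_d θ_c)] = 0.548 × 2440 × (1330 − 10.4) × 11.8 / [1660 × (1 + 0.0660 × 11.8)] = 2.08×10^7 / 2953 = 7051 m³.
Food-to-microorganism ratio F/M = Q S₀ / (V X) = 2440 × 1330 / (7051 × 1660) = 0.2773 d⁻¹.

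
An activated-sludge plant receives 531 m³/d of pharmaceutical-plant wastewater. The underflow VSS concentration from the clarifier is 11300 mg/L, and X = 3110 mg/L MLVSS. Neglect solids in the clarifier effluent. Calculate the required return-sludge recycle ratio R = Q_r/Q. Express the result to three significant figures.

R ≈ 0.380

Solids balance on the clarifier gives (1+R)X = R·X_r, so R = X/(X_r − X) = 3110 / (11300 − 3110) = 0.3797.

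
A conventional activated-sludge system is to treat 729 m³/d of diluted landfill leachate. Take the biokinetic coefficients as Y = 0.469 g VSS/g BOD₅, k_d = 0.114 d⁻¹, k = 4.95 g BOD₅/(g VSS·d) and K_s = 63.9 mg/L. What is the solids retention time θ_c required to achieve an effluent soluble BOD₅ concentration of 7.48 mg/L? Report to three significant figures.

At the target effluent, Y k S/(K_s+S) = 0.469×4.95×7.48/71.38 = 0.2433 d⁻¹.
Then 1/θ_c = μ − k_d = 0.2433 − 0.114 = 0.1293 d⁻¹, giving θ_c = 7.735 d.

θ_c ≈ 7.74 d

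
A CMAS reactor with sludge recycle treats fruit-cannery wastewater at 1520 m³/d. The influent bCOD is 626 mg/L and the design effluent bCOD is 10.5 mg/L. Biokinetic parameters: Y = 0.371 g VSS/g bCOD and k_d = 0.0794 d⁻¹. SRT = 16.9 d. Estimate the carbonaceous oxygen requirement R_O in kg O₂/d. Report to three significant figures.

R_O ≈ 725 kg O₂/d

The observed yield is Y_obs = Y/(1 + k_d·θ_c) = 0.371 / (1 + 0.0794 × 16.9) = 0.371 / 2.342 = 0.1584 g VSS per g bCOD removed.
ΔS = 626 − 10.5 = 615.5 mg/L, so the substrate removal rate is 1520 × 615.5/1000 = 935.6 kg bCOD/d.
Net sludge production P_X = 0.1584 × 935.6 = 148.2 kg VSS/d.
R_O = Q·(S₀ − S) − 1.42·P_X = 935.6 − 1.42 × 148.2 = 725.1 kg O₂/d.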